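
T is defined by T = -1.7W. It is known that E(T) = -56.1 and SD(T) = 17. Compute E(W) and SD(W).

E(W) = 33, SD(W) = 10

From T = -1.7W: E(T) = a·E(W) + b, so E(W) = (E(T) − b)/a = (-56.1 − 0)/(-1.7) = 33.
SD(T) = |a|·SD(W), so SD(W) = 17/|-1.7| = 10.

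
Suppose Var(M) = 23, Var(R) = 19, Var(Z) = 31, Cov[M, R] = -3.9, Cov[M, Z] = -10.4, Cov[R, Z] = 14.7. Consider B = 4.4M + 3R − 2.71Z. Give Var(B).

Var(B) = 749.9843

Var(B) = a²·Var(M) + b²·Var(R) + c²·Var(Z) + 2ab·Cov[M, R] + 2ac·Cov[M, Z] + 2bc·Cov[R, Z], with a = 4.4, b = 3, c = -2.71.
= 445.28 + 171 + 227.6671 + (-102.96) + 248.0192 + (-239.022)
= 749.9843.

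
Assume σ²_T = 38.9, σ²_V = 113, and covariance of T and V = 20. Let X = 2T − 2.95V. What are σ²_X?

σ²_X = 902.9825

σ²_X = a²·σ²_T + b²·σ²_V + 2ab·covariance of T and V with a = 2, b = -2.95.
= 2²·38.9 + (-2.95)²·113 + 2·2·(-2.95)·20
= 155.6 + 983.3825 + (-236) = 902.9825.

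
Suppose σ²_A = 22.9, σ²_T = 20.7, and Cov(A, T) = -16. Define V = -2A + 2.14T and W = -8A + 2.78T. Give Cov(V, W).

Cov(V, W) = 852.42844

By bilinearity, Cov(V, W) = ac·σ²_A + bd·σ²_T + (ad+bc)·Cov(A, T), with a=-2, b=2.14, c=-8, d=2.78.
ac·σ²_A = (-2)·(-8)·22.9 = 366.4
bd·σ²_T = 2.14·2.78·20.7 = 123.14844
(ad+bc)·Cov(A, T) = (-22.68)·(-16) = 362.88
Cov(V, W) = 366.4 + 123.14844 + 362.88 = 852.42844.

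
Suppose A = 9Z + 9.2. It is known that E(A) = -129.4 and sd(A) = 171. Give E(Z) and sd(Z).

From A = 9Z + 9.2: E(A) = a·E(Z) + b, so E(Z) = (E(A) − b)/a = (-129.4 − 9.2)/9 = -15.4.
sd(A) = |a|·sd(Z), so sd(Z) = 171/|9| = 19.

E(Z) = -15.4, sd(Z) = 19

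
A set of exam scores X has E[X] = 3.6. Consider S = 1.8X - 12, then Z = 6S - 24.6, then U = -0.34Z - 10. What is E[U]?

E[S] = 1.8·3.6 + (-12) = -5.52.
E[Z] = 6·(-5.52) + (-24.6) = -57.72.
E[U] = (-0.34)·(-57.72) + (-10) = 9.6248.

E[U] = 9.6248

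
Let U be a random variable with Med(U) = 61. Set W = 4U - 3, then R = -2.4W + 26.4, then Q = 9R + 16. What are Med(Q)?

Med(Q) = -4952

Med(W) = 4·61 + (-3) = 241.
Med(R) = (-2.4)·241 + 26.4 = -552.
Med(Q) = 9·(-552) + 16 = -4952.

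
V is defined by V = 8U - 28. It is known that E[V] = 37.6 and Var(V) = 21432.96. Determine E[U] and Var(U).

E[U] = 8.2, Var(U) = 334.89

From V = 8U - 28: E[V] = a·E[U] + b, so E[U] = (E[V] − b)/a = (37.6 − (-28))/8 = 8.2.
Var(V) = a²·Var(U), so Var(U) = 21432.96/8² = 334.89.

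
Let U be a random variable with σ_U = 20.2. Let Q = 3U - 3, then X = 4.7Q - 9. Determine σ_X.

σ_Q = |3|·20.2 = 60.6.
σ_X = |4.7|·60.6 = 284.82.

σ_X = 284.82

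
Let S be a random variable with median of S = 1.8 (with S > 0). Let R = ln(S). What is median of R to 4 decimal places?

ln(S) is monotone on this domain, so median of R = ln(1.8) ≈ 0.5878.

median of R = 0.5878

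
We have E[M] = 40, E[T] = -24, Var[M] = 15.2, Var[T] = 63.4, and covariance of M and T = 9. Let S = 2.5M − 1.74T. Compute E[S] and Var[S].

E[S] = 141.76, Var[S] = 208.64984

E[S] = 2.5·E[M] + (-1.74)·E[T] = 2.5·40 + (-1.74)·(-24) = 141.76.
Var[S] = a²·Var[M] + b²·Var[T] + 2ab·covariance of M and T with a = 2.5, b = -1.74.
= 2.5²·15.2 + (-1.74)²·63.4 + 2·2.5·(-1.74)·9
= 95 + 191.94984 + (-78.3) = 208.64984.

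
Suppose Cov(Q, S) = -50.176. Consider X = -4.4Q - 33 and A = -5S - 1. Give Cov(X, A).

Cov(X, A) = -1103.872

Cov(X, A) = a·c·Cov(Q, S) = (-4.4)·(-5)·(-50.176) = -1103.872. Additive constants drop out.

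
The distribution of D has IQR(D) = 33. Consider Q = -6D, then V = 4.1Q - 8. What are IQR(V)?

IQR(Q) = |-6|·33 = 198.
IQR(V) = |4.1|·198 = 811.8.

IQR(V) = 811.8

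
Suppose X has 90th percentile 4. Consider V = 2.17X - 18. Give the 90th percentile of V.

Since a = 2.17 > 0 the transformation is increasing, so the 90th percentile of V = a·(P_{90} of X) + b = 2.17·4 + (-18) = -9.32.

90th percentile of V = -9.32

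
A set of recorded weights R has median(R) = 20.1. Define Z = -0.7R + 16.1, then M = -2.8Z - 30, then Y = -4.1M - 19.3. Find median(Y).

median(Y) = 127.0044

median(Z) = (-0.7)·20.1 + 16.1 = 2.03.
median(M) = (-2.8)·2.03 + (-30) = -35.684.
median(Y) = (-4.1)·(-35.684) + (-19.3) = 127.0044.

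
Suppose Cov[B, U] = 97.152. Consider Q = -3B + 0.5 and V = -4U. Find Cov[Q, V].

Cov[Q, V] = a·c·Cov[B, U] = (-3)·(-4)·97.152 = 1165.824. Additive constants drop out.

Cov[Q, V] = 1165.824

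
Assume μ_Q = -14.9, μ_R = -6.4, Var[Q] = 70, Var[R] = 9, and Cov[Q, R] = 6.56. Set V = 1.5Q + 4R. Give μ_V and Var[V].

μ_V = 1.5·μ_Q + 4·μ_R = 1.5·(-14.9) + 4·(-6.4) = -47.95.
Var[V] = a²·Var[Q] + b²·Var[R] + 2ab·Cov[Q, R] with a = 1.5, b = 4.
= 1.5²·70 + 4²·9 + 2·1.5·4·6.56
= 157.5 + 144 + 78.72 = 380.22.

μ_V = -47.95, Var[V] = 380.22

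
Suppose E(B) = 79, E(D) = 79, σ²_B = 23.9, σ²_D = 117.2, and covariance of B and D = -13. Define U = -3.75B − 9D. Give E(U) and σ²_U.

E(U) = (-3.75)·E(B) + (-9)·E(D) = (-3.75)·79 + (-9)·79 = -1007.25.
σ²_U = a²·σ²_B + b²·σ²_D + 2ab·covariance of B and D with a = -3.75, b = -9.
= (-3.75)²·23.9 + (-9)²·117.2 + 2·(-3.75)·(-9)·(-13)
= 336.09375 + 9493.2 + (-877.5) = 8951.79375.

E(U) = -1007.25, σ²_U = 8951.79375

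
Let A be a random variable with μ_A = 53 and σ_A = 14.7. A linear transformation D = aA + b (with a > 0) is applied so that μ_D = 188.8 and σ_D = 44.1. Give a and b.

a = 3, b = 29.8

σ_D = a·σ_A (a > 0), so a = 44.1/14.7 = 3.
μ_D = a·μ_A + b, so b = 188.8 − 3·53 = 29.8.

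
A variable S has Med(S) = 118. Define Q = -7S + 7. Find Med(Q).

Med(Q) = -819

A linear map preserves order up to sign, so Med(Q) = a·Med(S) + b = (-7)·118 + 7 = -819.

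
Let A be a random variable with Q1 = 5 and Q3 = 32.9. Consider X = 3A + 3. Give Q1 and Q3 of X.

a = 3 > 0: Q1(X) = a·Q1(A)+b = 18, Q3(X) = a·Q3(A)+b = 101.7.

Q1(X) = 18, Q3(X) = 101.7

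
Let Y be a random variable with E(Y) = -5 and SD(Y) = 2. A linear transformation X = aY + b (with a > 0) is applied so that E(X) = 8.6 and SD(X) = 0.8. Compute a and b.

SD(X) = a·SD(Y) (a > 0), so a = 0.8/2 = 0.4.
E(X) = a·E(Y) + b, so b = 8.6 − 0.4·(-5) = 10.6.

a = 0.4, b = 10.6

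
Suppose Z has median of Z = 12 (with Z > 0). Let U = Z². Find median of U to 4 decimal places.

Z² is monotone on this domain, so median of U = square(12) = 144.

median of U = 144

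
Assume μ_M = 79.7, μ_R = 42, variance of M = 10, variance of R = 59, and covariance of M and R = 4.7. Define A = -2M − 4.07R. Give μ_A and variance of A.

μ_A = -330.34, variance of A = 1093.8451

μ_A = (-2)·μ_M + (-4.07)·μ_R = (-2)·79.7 + (-4.07)·42 = -330.34.
variance of A = a²·variance of M + b²·variance of R + 2ab·covariance of M and R with a = -2, b = -4.07.
= (-2)²·10 + (-4.07)²·59 + 2·(-2)·(-4.07)·4.7
= 40 + 977.3291 + 76.516 = 1093.8451.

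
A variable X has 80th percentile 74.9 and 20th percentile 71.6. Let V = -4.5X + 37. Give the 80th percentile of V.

Since a = -4.5 < 0 the transformation is decreasing, reversing order: the 80th percentile of V corresponds to the 20th percentile of X.
So P_{80}(V) = a·P_{20}(X) + b = (-4.5)·71.6 + 37 = -285.2.

80th percentile of V = -285.2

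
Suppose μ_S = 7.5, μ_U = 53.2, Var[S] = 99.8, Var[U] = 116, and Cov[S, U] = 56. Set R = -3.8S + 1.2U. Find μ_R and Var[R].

μ_R = 35.34, Var[R] = 1097.432

μ_R = (-3.8)·μ_S + 1.2·μ_U = (-3.8)·7.5 + 1.2·53.2 = 35.34.
Var[R] = a²·Var[S] + b²·Var[U] + 2ab·Cov[S, U] with a = -3.8, b = 1.2.
= (-3.8)²·99.8 + 1.2²·116 + 2·(-3.8)·1.2·56
= 1441.112 + 167.04 + (-510.72) = 1097.432.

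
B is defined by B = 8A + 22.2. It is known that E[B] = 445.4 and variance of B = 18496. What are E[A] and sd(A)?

E[A] = 52.9, sd(A) = 17

From B = 8A + 22.2: E[B] = a·E[A] + b, so E[A] = (E[B] − b)/a = (445.4 − 22.2)/8 = 52.9.
sd(B) = √18496 = 136.
sd(B) = |a|·sd(A), so sd(A) = 136/|8| = 17.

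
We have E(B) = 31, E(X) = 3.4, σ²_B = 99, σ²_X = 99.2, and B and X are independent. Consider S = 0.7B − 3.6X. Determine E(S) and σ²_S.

E(S) = 0.7·E(B) + (-3.6)·E(X) = 0.7·31 + (-3.6)·3.4 = 9.46.
σ²_S = a²·σ²_B + b²·σ²_X + 2ab·Cov[B, X] with a = 0.7, b = -3.6.
Independence gives Cov[B, X] = 0.
= 0.7²·99 + (-3.6)²·99.2 + 2·0.7·(-3.6)·0
= 48.51 + 1285.632 + 0 = 1334.142.

E(S) = 9.46, σ²_S = 1334.142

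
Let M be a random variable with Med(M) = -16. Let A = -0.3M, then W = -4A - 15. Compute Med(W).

Med(W) = -34.2

Med(A) = (-0.3)·(-16) = 4.8.
Med(W) = (-4)·4.8 + (-15) = -34.2.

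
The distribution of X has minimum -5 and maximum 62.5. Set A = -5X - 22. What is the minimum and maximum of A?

min(A) = -334.5, max(A) = 3

a = -5 < 0, so order reverses: min(A) = a·max(X)+b = (-5)·62.5 + (-22) = -334.5; max(A) = a·min(X)+b = (-5)·(-5) + (-22) = 3.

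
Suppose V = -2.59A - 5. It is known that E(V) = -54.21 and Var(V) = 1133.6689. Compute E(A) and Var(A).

From V = -2.59A - 5: E(V) = a·E(A) + b, so E(A) = (E(V) − b)/a = (-54.21 − (-5))/(-2.59) = 19.
Var(V) = a²·Var(A), so Var(A) = 1133.6689/(-2.59)² = 169.

E(A) = 19, Var(A) = 169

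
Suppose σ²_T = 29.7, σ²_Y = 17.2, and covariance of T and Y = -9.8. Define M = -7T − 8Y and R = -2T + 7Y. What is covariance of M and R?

By bilinearity, covariance of M and R = ac·σ²_T + bd·σ²_Y + (ad+bc)·covariance of T and Y, with a=-7, b=-8, c=-2, d=7.
ac·σ²_T = (-7)·(-2)·29.7 = 415.8
bd·σ²_Y = (-8)·7·17.2 = -963.2
(ad+bc)·covariance of T and Y = (-33)·(-9.8) = 323.4
covariance of M and R = 415.8 + (-963.2) + 323.4 = -224.

covariance of M and R = -224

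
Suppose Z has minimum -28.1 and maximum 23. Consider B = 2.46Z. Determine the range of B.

Range of Z = 23 − (-28.1) = 51.1.
Range(B) = |a|·Range(Z) = |2.46|·51.1 = 125.706.

Range(B) = 125.706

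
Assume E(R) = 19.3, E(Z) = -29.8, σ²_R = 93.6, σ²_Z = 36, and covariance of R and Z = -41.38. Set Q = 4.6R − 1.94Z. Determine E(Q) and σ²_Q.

E(Q) = 4.6·E(R) + (-1.94)·E(Z) = 4.6·19.3 + (-1.94)·(-29.8) = 146.592.
σ²_Q = a²·σ²_R + b²·σ²_Z + 2ab·covariance of R and Z with a = 4.6, b = -1.94.
= 4.6²·93.6 + (-1.94)²·36 + 2·4.6·(-1.94)·(-41.38)
= 1980.576 + 135.4896 + 738.55024 = 2854.61584.

E(Q) = 146.592, σ²_Q = 2854.61584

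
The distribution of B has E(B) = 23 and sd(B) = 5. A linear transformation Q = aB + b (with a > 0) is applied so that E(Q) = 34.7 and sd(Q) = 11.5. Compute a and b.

sd(Q) = a·sd(B) (a > 0), so a = 11.5/5 = 2.3.
E(Q) = a·E(B) + b, so b = 34.7 − 2.3·23 = -18.2.

a = 2.3, b = -18.2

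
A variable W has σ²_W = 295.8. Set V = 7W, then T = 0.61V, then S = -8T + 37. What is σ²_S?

σ²_S = 345170.67648

σ²_V = 7²·295.8 = 14494.2.
σ²_T = 0.61²·14494.2 = 5393.29182.
σ²_S = (-8)²·5393.29182 = 345170.67648.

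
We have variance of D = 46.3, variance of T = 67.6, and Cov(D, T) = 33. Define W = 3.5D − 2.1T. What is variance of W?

variance of W = 380.191

variance of W = a²·variance of D + b²·variance of T + 2ab·Cov(D, T) with a = 3.5, b = -2.1.
= 3.5²·46.3 + (-2.1)²·67.6 + 2·3.5·(-2.1)·33
= 567.175 + 298.116 + (-485.1) = 380.191.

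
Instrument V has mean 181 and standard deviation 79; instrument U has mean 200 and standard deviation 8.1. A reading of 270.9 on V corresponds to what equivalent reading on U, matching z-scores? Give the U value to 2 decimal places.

z = (270.9 − 181)/79 ≈ 1.138.
U = 200 + z·8.1 = 200 + (270.9 − 181)·8.1/79 ≈ 209.22.

U = 209.22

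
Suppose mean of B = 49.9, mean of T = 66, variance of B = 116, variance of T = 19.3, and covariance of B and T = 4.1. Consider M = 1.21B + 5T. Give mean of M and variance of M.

mean of M = 1.21·mean of B + 5·mean of T = 1.21·49.9 + 5·66 = 390.379.
variance of M = a²·variance of B + b²·variance of T + 2ab·covariance of B and T with a = 1.21, b = 5.
= 1.21²·116 + 5²·19.3 + 2·1.21·5·4.1
= 169.8356 + 482.5 + 49.61 = 701.9456.

mean of M = 390.379, variance of M = 701.9456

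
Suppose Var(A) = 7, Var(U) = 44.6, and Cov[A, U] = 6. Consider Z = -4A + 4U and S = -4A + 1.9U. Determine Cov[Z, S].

Cov[Z, S] = 309.36

By bilinearity, Cov[Z, S] = ac·Var(A) + bd·Var(U) + (ad+bc)·Cov[A, U], with a=-4, b=4, c=-4, d=1.9.
ac·Var(A) = (-4)·(-4)·7 = 112
bd·Var(U) = 4·1.9·44.6 = 338.96
(ad+bc)·Cov[A, U] = (-23.6)·6 = -141.6
Cov[Z, S] = 112 + 338.96 + (-141.6) = 309.36.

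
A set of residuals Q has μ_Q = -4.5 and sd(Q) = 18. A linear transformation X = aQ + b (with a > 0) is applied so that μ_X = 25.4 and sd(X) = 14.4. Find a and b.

a = 0.8, b = 29

sd(X) = a·sd(Q) (a > 0), so a = 14.4/18 = 0.8.
μ_X = a·μ_Q + b, so b = 25.4 − 0.8·(-4.5) = 29.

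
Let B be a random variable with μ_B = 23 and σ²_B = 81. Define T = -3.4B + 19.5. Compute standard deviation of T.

T = -3.4B + 19.5 is linear with a = -3.4, b = 19.5.
standard deviation of B = √81 = 9.
standard deviation of T = |a|·standard deviation of B = |-3.4|·9 = 30.6.

standard deviation of T = 30.6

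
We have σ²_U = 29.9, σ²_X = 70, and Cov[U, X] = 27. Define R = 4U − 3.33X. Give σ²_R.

σ²_R = a²·σ²_U + b²·σ²_X + 2ab·Cov[U, X] with a = 4, b = -3.33.
= 4²·29.9 + (-3.33)²·70 + 2·4·(-3.33)·27
= 478.4 + 776.223 + (-719.28) = 535.343.

σ²_R = 535.343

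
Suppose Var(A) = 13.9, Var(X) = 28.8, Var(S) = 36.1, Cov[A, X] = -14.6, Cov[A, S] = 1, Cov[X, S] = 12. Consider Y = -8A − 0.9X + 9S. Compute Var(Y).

Var(Y) = 3288.388

Var(Y) = a²·Var(A) + b²·Var(X) + c²·Var(S) + 2ab·Cov[A, X] + 2ac·Cov[A, S] + 2bc·Cov[X, S], with a = -8, b = -0.9, c = 9.
= 889.6 + 23.328 + 2924.1 + (-210.24) + (-144) + (-194.4)
= 3288.388.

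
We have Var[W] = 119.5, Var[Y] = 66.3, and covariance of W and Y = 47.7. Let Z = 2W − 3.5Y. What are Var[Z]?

Var[Z] = a²·Var[W] + b²·Var[Y] + 2ab·covariance of W and Y with a = 2, b = -3.5.
= 2²·119.5 + (-3.5)²·66.3 + 2·2·(-3.5)·47.7
= 478 + 812.175 + (-667.8) = 622.375.

Var[Z] = 622.375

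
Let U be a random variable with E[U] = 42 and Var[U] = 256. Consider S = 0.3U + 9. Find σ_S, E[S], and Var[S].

σ_S = 4.8, E[S] = 21.6, Var[S] = 23.04

S = 0.3U + 9 is linear with a = 0.3, b = 9.
σ_U = √256 = 16.
σ_S = |a|·σ_U = |0.3|·16 = 4.8.
E[S] = a·E[U] + b = 0.3·42 + 9 = 21.6.
Var[S] = a²·Var[U] = 0.3²·256 = 23.04 (the additive constant 9 does not affect variance).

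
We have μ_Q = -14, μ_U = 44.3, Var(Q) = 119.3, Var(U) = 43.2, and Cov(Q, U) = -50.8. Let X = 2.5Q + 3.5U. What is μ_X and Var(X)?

μ_X = 2.5·μ_Q + 3.5·μ_U = 2.5·(-14) + 3.5·44.3 = 120.05.
Var(X) = a²·Var(Q) + b²·Var(U) + 2ab·Cov(Q, U) with a = 2.5, b = 3.5.
= 2.5²·119.3 + 3.5²·43.2 + 2·2.5·3.5·(-50.8)
= 745.625 + 529.2 + (-889) = 385.825.

μ_X = 120.05, Var(X) = 385.825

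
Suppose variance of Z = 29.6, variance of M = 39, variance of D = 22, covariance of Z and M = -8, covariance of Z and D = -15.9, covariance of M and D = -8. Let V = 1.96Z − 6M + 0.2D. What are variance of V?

variance of V = a²·variance of Z + b²·variance of M + c²·variance of D + 2ab·covariance of Z and M + 2ac·covariance of Z and D + 2bc·covariance of M and D, with a = 1.96, b = -6, c = 0.2.
= 113.71136 + 1404 + 0.88 + 188.16 + (-12.4656) + 19.2
= 1713.48576.

variance of V = 1713.48576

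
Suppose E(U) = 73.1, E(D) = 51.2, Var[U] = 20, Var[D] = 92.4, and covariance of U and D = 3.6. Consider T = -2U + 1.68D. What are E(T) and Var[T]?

E(T) = -60.184, Var[T] = 316.59776

E(T) = (-2)·E(U) + 1.68·E(D) = (-2)·73.1 + 1.68·51.2 = -60.184.
Var[T] = a²·Var[U] + b²·Var[D] + 2ab·covariance of U and D with a = -2, b = 1.68.
= (-2)²·20 + 1.68²·92.4 + 2·(-2)·1.68·3.6
= 80 + 260.78976 + (-24.192) = 316.59776.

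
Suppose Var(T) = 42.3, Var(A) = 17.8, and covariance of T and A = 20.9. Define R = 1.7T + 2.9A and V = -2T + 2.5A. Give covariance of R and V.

By bilinearity, covariance of R and V = ac·Var(T) + bd·Var(A) + (ad+bc)·covariance of T and A, with a=1.7, b=2.9, c=-2, d=2.5.
ac·Var(T) = 1.7·(-2)·42.3 = -143.82
bd·Var(A) = 2.9·2.5·17.8 = 129.05
(ad+bc)·covariance of T and A = (-1.55)·20.9 = -32.395
covariance of R and V = -143.82 + 129.05 + (-32.395) = -47.165.

covariance of R and V = -47.165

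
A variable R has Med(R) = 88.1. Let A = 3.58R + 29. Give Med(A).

Med(A) = 344.398

A linear map preserves order up to sign, so Med(A) = a·Med(R) + b = 3.58·88.1 + 29 = 344.398.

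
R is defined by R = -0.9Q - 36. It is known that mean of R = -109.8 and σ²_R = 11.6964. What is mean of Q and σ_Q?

mean of Q = 82, σ_Q = 3.8

From R = -0.9Q - 36: mean of R = a·mean of Q + b, so mean of Q = (mean of R − b)/a = (-109.8 − (-36))/(-0.9) = 82.
σ_R = √11.6964 = 3.42.
σ_R = |a|·σ_Q, so σ_Q = 3.42/|-0.9| = 3.8.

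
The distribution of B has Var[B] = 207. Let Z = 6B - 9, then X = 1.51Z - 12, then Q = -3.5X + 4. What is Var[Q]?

Var[Q] = 208143.4887

Var[Z] = 6²·207 = 7452.
Var[X] = 1.51²·7452 = 16991.3052.
Var[Q] = (-3.5)²·16991.3052 = 208143.4887.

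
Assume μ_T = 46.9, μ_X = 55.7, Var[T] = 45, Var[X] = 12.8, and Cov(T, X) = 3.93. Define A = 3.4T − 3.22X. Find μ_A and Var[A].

μ_A = 3.4·μ_T + (-3.22)·μ_X = 3.4·46.9 + (-3.22)·55.7 = -19.894.
Var[A] = a²·Var[T] + b²·Var[X] + 2ab·Cov(T, X) with a = 3.4, b = -3.22.
= 3.4²·45 + (-3.22)²·12.8 + 2·3.4·(-3.22)·3.93
= 520.2 + 132.71552 + (-86.05128) = 566.86424.

μ_A = -19.894, Var[A] = 566.86424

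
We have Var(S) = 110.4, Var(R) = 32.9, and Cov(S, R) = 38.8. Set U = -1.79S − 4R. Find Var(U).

Var(U) = 1435.74864

Var(U) = a²·Var(S) + b²·Var(R) + 2ab·Cov(S, R) with a = -1.79, b = -4.
= (-1.79)²·110.4 + (-4)²·32.9 + 2·(-1.79)·(-4)·38.8
= 353.73264 + 526.4 + 555.616 = 1435.74864.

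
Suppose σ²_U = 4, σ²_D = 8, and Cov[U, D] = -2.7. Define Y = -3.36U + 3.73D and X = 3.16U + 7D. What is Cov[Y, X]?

Cov[Y, X] = 198.08924

By bilinearity, Cov[Y, X] = ac·σ²_U + bd·σ²_D + (ad+bc)·Cov[U, D], with a=-3.36, b=3.73, c=3.16, d=7.
ac·σ²_U = (-3.36)·3.16·4 = -42.4704
bd·σ²_D = 3.73·7·8 = 208.88
(ad+bc)·Cov[U, D] = (-11.7332)·(-2.7) = 31.67964
Cov[Y, X] = -42.4704 + 208.88 + 31.67964 = 198.08924.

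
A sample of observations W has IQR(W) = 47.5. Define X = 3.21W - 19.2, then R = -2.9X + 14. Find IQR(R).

IQR(R) = 442.1775

IQR(X) = |3.21|·47.5 = 152.475.
IQR(R) = |-2.9|·152.475 = 442.1775.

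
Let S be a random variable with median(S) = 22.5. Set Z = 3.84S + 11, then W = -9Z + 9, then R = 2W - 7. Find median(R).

median(Z) = 3.84·22.5 + 11 = 97.4.
median(W) = (-9)·97.4 + 9 = -867.6.
median(R) = 2·(-867.6) + (-7) = -1742.2.

median(R) = -1742.2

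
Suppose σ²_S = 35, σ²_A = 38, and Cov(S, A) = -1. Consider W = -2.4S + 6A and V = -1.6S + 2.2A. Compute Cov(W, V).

By bilinearity, Cov(W, V) = ac·σ²_S + bd·σ²_A + (ad+bc)·Cov(S, A), with a=-2.4, b=6, c=-1.6, d=2.2.
ac·σ²_S = (-2.4)·(-1.6)·35 = 134.4
bd·σ²_A = 6·2.2·38 = 501.6
(ad+bc)·Cov(S, A) = (-14.88)·(-1) = 14.88
Cov(W, V) = 134.4 + 501.6 + 14.88 = 650.88.

Cov(W, V) = 650.88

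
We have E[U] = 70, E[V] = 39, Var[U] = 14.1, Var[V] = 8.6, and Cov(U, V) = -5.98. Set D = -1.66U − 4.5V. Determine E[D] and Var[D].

E[D] = -291.7, Var[D] = 123.66276

E[D] = (-1.66)·E[U] + (-4.5)·E[V] = (-1.66)·70 + (-4.5)·39 = -291.7.
Var[D] = a²·Var[U] + b²·Var[V] + 2ab·Cov(U, V) with a = -1.66, b = -4.5.
= (-1.66)²·14.1 + (-4.5)²·8.6 + 2·(-1.66)·(-4.5)·(-5.98)
= 38.85396 + 174.15 + (-89.3412) = 123.66276.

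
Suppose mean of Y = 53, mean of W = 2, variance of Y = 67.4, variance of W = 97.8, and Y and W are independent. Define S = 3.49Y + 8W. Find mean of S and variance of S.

mean of S = 3.49·mean of Y + 8·mean of W = 3.49·53 + 8·2 = 200.97.
variance of S = a²·variance of Y + b²·variance of W + 2ab·Cov[Y, W] with a = 3.49, b = 8.
Independence gives Cov[Y, W] = 0.
= 3.49²·67.4 + 8²·97.8 + 2·3.49·8·0
= 820.93874 + 6259.2 + 0 = 7080.13874.

mean of S = 200.97, variance of S = 7080.13874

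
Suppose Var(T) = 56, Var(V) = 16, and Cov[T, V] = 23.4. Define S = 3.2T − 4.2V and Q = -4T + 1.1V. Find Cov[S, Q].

By bilinearity, Cov[S, Q] = ac·Var(T) + bd·Var(V) + (ad+bc)·Cov[T, V], with a=3.2, b=-4.2, c=-4, d=1.1.
ac·Var(T) = 3.2·(-4)·56 = -716.8
bd·Var(V) = (-4.2)·1.1·16 = -73.92
(ad+bc)·Cov[T, V] = (20.32)·23.4 = 475.488
Cov[S, Q] = -716.8 + (-73.92) + 475.488 = -315.232.

Cov[S, Q] = -315.232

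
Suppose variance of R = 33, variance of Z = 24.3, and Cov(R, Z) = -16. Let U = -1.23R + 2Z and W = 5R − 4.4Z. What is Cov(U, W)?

By bilinearity, Cov(U, W) = ac·variance of R + bd·variance of Z + (ad+bc)·Cov(R, Z), with a=-1.23, b=2, c=5, d=-4.4.
ac·variance of R = (-1.23)·5·33 = -202.95
bd·variance of Z = 2·(-4.4)·24.3 = -213.84
(ad+bc)·Cov(R, Z) = (15.412)·(-16) = -246.592
Cov(U, W) = -202.95 + (-213.84) + (-246.592) = -663.382.

Cov(U, W) = -663.382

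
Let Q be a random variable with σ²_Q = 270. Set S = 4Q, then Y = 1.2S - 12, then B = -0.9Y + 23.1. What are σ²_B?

σ²_S = 4²·270 = 4320.
σ²_Y = 1.2²·4320 = 6220.8.
σ²_B = (-0.9)²·6220.8 = 5038.848.

σ²_B = 5038.848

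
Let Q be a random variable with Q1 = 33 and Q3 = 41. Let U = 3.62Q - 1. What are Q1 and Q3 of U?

a = 3.62 > 0: Q1(U) = a·Q1(Q)+b = 118.46, Q3(U) = a·Q3(Q)+b = 147.42.

Q1(U) = 118.46, Q3(U) = 147.42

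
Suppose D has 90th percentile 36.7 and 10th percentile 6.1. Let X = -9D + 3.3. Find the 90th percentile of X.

Since a = -9 < 0 the transformation is decreasing, reversing order: the 90th percentile of X corresponds to the 10th percentile of D.
So P_{90}(X) = a·P_{10}(D) + b = (-9)·6.1 + 3.3 = -51.6.

90th percentile of X = -51.6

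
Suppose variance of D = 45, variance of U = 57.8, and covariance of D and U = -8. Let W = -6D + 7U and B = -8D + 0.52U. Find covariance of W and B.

By bilinearity, covariance of W and B = ac·variance of D + bd·variance of U + (ad+bc)·covariance of D and U, with a=-6, b=7, c=-8, d=0.52.
ac·variance of D = (-6)·(-8)·45 = 2160
bd·variance of U = 7·0.52·57.8 = 210.392
(ad+bc)·covariance of D and U = (-59.12)·(-8) = 472.96
covariance of W and B = 2160 + 210.392 + 472.96 = 2843.352.

covariance of W and B = 2843.352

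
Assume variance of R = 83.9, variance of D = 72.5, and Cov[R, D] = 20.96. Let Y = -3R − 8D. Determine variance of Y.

variance of Y = 6401.18

variance of Y = a²·variance of R + b²·variance of D + 2ab·Cov[R, D] with a = -3, b = -8.
= (-3)²·83.9 + (-8)²·72.5 + 2·(-3)·(-8)·20.96
= 755.1 + 4640 + 1006.08 = 6401.18.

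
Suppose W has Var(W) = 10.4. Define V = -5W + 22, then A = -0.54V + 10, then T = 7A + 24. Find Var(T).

Var(V) = (-5)²·10.4 = 260.
Var(A) = (-0.54)²·260 = 75.816.
Var(T) = 7²·75.816 = 3714.984.

Var(T) = 3714.984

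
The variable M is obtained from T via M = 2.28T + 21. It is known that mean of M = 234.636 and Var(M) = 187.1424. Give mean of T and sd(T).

mean of T = 93.7, sd(T) = 6

From M = 2.28T + 21: mean of M = a·mean of T + b, so mean of T = (mean of M − b)/a = (234.636 − 21)/2.28 = 93.7.
sd(M) = √187.1424 = 13.68.
sd(M) = |a|·sd(T), so sd(T) = 13.68/|2.28| = 6.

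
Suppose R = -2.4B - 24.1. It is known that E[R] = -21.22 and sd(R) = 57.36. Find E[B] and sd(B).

From R = -2.4B - 24.1: E[R] = a·E[B] + b, so E[B] = (E[R] − b)/a = (-21.22 − (-24.1))/(-2.4) = -1.2.
sd(R) = |a|·sd(B), so sd(B) = 57.36/|-2.4| = 23.9.

E[B] = -1.2, sd(B) = 23.9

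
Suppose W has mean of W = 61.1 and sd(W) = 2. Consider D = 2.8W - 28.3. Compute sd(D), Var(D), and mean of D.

sd(D) = 5.6, Var(D) = 31.36, mean of D = 142.78

D = 2.8W - 28.3 is linear with a = 2.8, b = -28.3.
sd(D) = |a|·sd(W) = |2.8|·2 = 5.6.
Var(W) = 2² = 4.
Var(D) = a²·Var(W) = 2.8²·4 = 31.36 (the additive constant -28.3 does not affect variance).
mean of D = a·mean of W + b = 2.8·61.1 + (-28.3) = 142.78.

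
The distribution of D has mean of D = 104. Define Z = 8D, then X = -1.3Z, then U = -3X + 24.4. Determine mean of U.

mean of Z = 8·104 = 832.
mean of X = (-1.3)·832 = -1081.6.
mean of U = (-3)·(-1081.6) + 24.4 = 3269.2.

mean of U = 3269.2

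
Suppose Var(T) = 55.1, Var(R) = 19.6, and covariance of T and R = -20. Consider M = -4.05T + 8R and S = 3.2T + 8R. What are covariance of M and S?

By bilinearity, covariance of M and S = ac·Var(T) + bd·Var(R) + (ad+bc)·covariance of T and R, with a=-4.05, b=8, c=3.2, d=8.
ac·Var(T) = (-4.05)·3.2·55.1 = -714.096
bd·Var(R) = 8·8·19.6 = 1254.4
(ad+bc)·covariance of T and R = (-6.8)·(-20) = 136
covariance of M and S = -714.096 + 1254.4 + 136 = 676.304.

covariance of M and S = 676.304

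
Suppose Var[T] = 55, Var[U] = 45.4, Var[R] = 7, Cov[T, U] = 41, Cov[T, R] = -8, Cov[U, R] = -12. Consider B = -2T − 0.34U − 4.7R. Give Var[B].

Var[B] = 246.88624

Var[B] = a²·Var[T] + b²·Var[U] + c²·Var[R] + 2ab·Cov[T, U] + 2ac·Cov[T, R] + 2bc·Cov[U, R], with a = -2, b = -0.34, c = -4.7.
= 220 + 5.24824 + 154.63 + 55.76 + (-150.4) + (-38.352)
= 246.88624.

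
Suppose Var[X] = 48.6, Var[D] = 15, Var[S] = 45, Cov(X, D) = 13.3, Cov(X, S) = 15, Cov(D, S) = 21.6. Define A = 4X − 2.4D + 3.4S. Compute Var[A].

Var[A] = a²·Var[X] + b²·Var[D] + c²·Var[S] + 2ab·Cov(X, D) + 2ac·Cov(X, S) + 2bc·Cov(D, S), with a = 4, b = -2.4, c = 3.4.
= 777.6 + 86.4 + 520.2 + (-255.36) + 408 + (-352.512)
= 1184.328.

Var[A] = 1184.328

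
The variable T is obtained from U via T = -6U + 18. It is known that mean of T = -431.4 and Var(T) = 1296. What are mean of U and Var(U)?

From T = -6U + 18: mean of T = a·mean of U + b, so mean of U = (mean of T − b)/a = (-431.4 − 18)/(-6) = 74.9.
Var(T) = a²·Var(U), so Var(U) = 1296/(-6)² = 36.

mean of U = 74.9, Var(U) = 36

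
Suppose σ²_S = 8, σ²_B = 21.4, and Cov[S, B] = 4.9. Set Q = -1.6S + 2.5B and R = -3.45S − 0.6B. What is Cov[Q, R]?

By bilinearity, Cov[Q, R] = ac·σ²_S + bd·σ²_B + (ad+bc)·Cov[S, B], with a=-1.6, b=2.5, c=-3.45, d=-0.6.
ac·σ²_S = (-1.6)·(-3.45)·8 = 44.16
bd·σ²_B = 2.5·(-0.6)·21.4 = -32.1
(ad+bc)·Cov[S, B] = (-7.665)·4.9 = -37.5585
Cov[Q, R] = 44.16 + (-32.1) + (-37.5585) = -25.4985.

Cov[Q, R] = -25.4985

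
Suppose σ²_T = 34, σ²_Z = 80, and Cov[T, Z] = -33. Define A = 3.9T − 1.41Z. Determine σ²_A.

σ²_A = a²·σ²_T + b²·σ²_Z + 2ab·Cov[T, Z] with a = 3.9, b = -1.41.
= 3.9²·34 + (-1.41)²·80 + 2·3.9·(-1.41)·(-33)
= 517.14 + 159.048 + 362.934 = 1039.122.

σ²_A = 1039.122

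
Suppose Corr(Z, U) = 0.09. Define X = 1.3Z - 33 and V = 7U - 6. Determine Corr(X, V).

Linear rescalings preserve correlation up to sign; here the slopes 1.3 and 7 have the same sign, so Corr(X, V) = Corr(Z, U) = 0.09.

Corr(X, V) = 0.09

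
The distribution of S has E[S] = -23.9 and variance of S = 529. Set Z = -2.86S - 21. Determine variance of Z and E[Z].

Z = -2.86S - 21 is linear with a = -2.86, b = -21.
variance of Z = a²·variance of S = (-2.86)²·529 = 4327.0084 (the additive constant -21 does not affect variance).
E[Z] = a·E[S] + b = (-2.86)·(-23.9) + (-21) = 47.354.

variance of Z = 4327.0084, E[Z] = 47.354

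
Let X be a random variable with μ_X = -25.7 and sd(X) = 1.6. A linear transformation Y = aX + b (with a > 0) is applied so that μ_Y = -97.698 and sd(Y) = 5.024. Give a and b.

a = 3.14, b = -17

sd(Y) = a·sd(X) (a > 0), so a = 5.024/1.6 = 3.14.
μ_Y = a·μ_X + b, so b = -97.698 − 3.14·(-25.7) = -17.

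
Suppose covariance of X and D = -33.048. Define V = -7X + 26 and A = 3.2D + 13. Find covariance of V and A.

covariance of V and A = a·c·covariance of X and D = (-7)·3.2·(-33.048) = 740.2752. Additive constants drop out.

covariance of V and A = 740.2752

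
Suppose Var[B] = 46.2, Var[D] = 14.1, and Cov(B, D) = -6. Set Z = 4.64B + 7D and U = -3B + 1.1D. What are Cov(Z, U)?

Cov(Z, U) = -439.158

By bilinearity, Cov(Z, U) = ac·Var[B] + bd·Var[D] + (ad+bc)·Cov(B, D), with a=4.64, b=7, c=-3, d=1.1.
ac·Var[B] = 4.64·(-3)·46.2 = -643.104
bd·Var[D] = 7·1.1·14.1 = 108.57
(ad+bc)·Cov(B, D) = (-15.896)·(-6) = 95.376
Cov(Z, U) = -643.104 + 108.57 + 95.376 = -439.158.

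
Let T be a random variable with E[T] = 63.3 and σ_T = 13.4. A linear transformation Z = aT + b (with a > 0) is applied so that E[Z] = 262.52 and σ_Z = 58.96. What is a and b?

a = 4.4, b = -16

σ_Z = a·σ_T (a > 0), so a = 58.96/13.4 = 4.4.
E[Z] = a·E[T] + b, so b = 262.52 − 4.4·63.3 = -16.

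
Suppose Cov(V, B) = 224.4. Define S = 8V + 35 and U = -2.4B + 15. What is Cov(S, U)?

Cov(S, U) = -4308.48

Cov(S, U) = a·c·Cov(V, B) = 8·(-2.4)·224.4 = -4308.48. Additive constants drop out.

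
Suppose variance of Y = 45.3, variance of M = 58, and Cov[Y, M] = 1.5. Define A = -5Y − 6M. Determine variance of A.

variance of A = 3310.5

variance of A = a²·variance of Y + b²·variance of M + 2ab·Cov[Y, M] with a = -5, b = -6.
= (-5)²·45.3 + (-6)²·58 + 2·(-5)·(-6)·1.5
= 1132.5 + 2088 + 90 = 3310.5.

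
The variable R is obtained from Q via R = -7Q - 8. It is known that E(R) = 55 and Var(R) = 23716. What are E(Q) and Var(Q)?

From R = -7Q - 8: E(R) = a·E(Q) + b, so E(Q) = (E(R) − b)/a = (55 − (-8))/(-7) = -9.
Var(R) = a²·Var(Q), so Var(Q) = 23716/(-7)² = 484.

E(Q) = -9, Var(Q) = 484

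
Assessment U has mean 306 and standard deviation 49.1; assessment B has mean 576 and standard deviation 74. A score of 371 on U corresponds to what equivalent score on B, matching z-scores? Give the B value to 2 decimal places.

z = (371 − 306)/49.1 ≈ 1.3238.
B = 576 + z·74 = 576 + (371 − 306)·74/49.1 ≈ 673.96.

B = 673.96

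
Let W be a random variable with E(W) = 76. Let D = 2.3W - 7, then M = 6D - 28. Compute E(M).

E(M) = 978.8

E(D) = 2.3·76 + (-7) = 167.8.
E(M) = 6·167.8 + (-28) = 978.8.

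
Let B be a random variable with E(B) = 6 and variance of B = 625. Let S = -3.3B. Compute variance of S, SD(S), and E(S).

variance of S = 6806.25, SD(S) = 82.5, E(S) = -19.8

S = -3.3B is linear with a = -3.3, b = 0.
variance of S = a²·variance of B = (-3.3)²·625 = 6806.25.
SD(B) = √625 = 25.
SD(S) = |a|·SD(B) = |-3.3|·25 = 82.5.
E(S) = a·E(B) + b = (-3.3)·6 = -19.8.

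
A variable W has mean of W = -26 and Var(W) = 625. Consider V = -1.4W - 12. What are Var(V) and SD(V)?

V = -1.4W - 12 is linear with a = -1.4, b = -12.
Var(V) = a²·Var(W) = (-1.4)²·625 = 1225 (the additive constant -12 does not affect variance).
SD(W) = √625 = 25.
SD(V) = |a|·SD(W) = |-1.4|·25 = 35.

Var(V) = 1225, SD(V) = 35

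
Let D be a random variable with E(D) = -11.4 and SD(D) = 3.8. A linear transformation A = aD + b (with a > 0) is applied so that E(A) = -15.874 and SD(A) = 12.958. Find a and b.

SD(A) = a·SD(D) (a > 0), so a = 12.958/3.8 = 3.41.
E(A) = a·E(D) + b, so b = -15.874 − 3.41·(-11.4) = 23.

a = 3.41, b = 23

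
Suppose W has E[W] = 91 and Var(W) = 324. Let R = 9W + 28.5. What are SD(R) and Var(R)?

R = 9W + 28.5 is linear with a = 9, b = 28.5.
SD(W) = √324 = 18.
SD(R) = |a|·SD(W) = |9|·18 = 162.
Var(R) = a²·Var(W) = 9²·324 = 26244 (the additive constant 28.5 does not affect variance).

SD(R) = 162, Var(R) = 26244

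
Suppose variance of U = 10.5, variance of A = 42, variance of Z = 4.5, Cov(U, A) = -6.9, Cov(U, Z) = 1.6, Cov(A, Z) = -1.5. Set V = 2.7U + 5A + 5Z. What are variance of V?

variance of V = a²·variance of U + b²·variance of A + c²·variance of Z + 2ab·Cov(U, A) + 2ac·Cov(U, Z) + 2bc·Cov(A, Z), with a = 2.7, b = 5, c = 5.
= 76.545 + 1050 + 112.5 + (-186.3) + 43.2 + (-75)
= 1020.945.

variance of V = 1020.945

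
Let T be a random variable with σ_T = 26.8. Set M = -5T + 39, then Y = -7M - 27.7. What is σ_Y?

σ_Y = 938

σ_M = |-5|·26.8 = 134.
σ_Y = |-7|·134 = 938.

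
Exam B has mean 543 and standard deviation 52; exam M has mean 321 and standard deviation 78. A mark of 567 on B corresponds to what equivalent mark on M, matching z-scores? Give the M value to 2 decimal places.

z = (567 − 543)/52 ≈ 0.4615.
M = 321 + z·78 = 321 + (567 − 543)·78/52 = 357.00.

M = 357.00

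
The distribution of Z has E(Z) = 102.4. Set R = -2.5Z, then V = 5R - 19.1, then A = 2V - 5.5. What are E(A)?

E(A) = -2603.7

E(R) = (-2.5)·102.4 = -256.
E(V) = 5·(-256) + (-19.1) = -1299.1.
E(A) = 2·(-1299.1) + (-5.5) = -2603.7.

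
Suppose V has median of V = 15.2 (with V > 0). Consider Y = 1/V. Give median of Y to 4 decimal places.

1/V is monotone on this domain, so median of Y = 1/(15.2) ≈ 0.0658.

median of Y = 0.0658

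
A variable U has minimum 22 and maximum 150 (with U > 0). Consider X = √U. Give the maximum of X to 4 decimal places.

√U is increasing on this domain, so max(X) comes from max(U) = 150: max(X) = √(150) ≈ 12.2474.

max(X) = 12.2474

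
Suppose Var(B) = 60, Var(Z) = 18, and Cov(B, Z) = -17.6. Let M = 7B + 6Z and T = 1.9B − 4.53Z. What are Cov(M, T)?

Cov(M, T) = 666.216

By bilinearity, Cov(M, T) = ac·Var(B) + bd·Var(Z) + (ad+bc)·Cov(B, Z), with a=7, b=6, c=1.9, d=-4.53.
ac·Var(B) = 7·1.9·60 = 798
bd·Var(Z) = 6·(-4.53)·18 = -489.24
(ad+bc)·Cov(B, Z) = (-20.31)·(-17.6) = 357.456
Cov(M, T) = 798 + (-489.24) + 357.456 = 666.216.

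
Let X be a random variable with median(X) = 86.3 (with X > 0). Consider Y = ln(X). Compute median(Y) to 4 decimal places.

median(Y) = 4.4578

ln(X) is monotone on this domain, so median(Y) = ln(86.3) ≈ 4.4578.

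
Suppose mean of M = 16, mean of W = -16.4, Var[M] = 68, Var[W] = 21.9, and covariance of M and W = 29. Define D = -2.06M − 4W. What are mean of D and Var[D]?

mean of D = 32.64, Var[D] = 1116.8848

mean of D = (-2.06)·mean of M + (-4)·mean of W = (-2.06)·16 + (-4)·(-16.4) = 32.64.
Var[D] = a²·Var[M] + b²·Var[W] + 2ab·covariance of M and W with a = -2.06, b = -4.
= (-2.06)²·68 + (-4)²·21.9 + 2·(-2.06)·(-4)·29
= 288.5648 + 350.4 + 477.92 = 1116.8848.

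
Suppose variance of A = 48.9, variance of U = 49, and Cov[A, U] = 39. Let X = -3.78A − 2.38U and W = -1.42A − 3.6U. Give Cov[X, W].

By bilinearity, Cov[X, W] = ac·variance of A + bd·variance of U + (ad+bc)·Cov[A, U], with a=-3.78, b=-2.38, c=-1.42, d=-3.6.
ac·variance of A = (-3.78)·(-1.42)·48.9 = 262.47564
bd·variance of U = (-2.38)·(-3.6)·49 = 419.832
(ad+bc)·Cov[A, U] = (16.9876)·39 = 662.5164
Cov[X, W] = 262.47564 + 419.832 + 662.5164 = 1344.82404.

Cov[X, W] = 1344.82404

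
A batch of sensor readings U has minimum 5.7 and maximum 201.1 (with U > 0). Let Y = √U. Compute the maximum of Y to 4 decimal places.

√U is increasing on this domain, so max(Y) comes from max(U) = 201.1: max(Y) = √(201.1) ≈ 14.181.

max(Y) = 14.181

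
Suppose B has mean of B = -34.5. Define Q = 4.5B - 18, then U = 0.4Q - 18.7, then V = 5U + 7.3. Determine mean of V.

mean of V = -432.7

mean of Q = 4.5·(-34.5) + (-18) = -173.25.
mean of U = 0.4·(-173.25) + (-18.7) = -88.
mean of V = 5·(-88) + 7.3 = -432.7.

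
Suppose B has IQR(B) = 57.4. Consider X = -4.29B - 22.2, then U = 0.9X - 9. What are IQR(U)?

IQR(U) = 221.6214

IQR(X) = |-4.29|·57.4 = 246.246.
IQR(U) = |0.9|·246.246 = 221.6214.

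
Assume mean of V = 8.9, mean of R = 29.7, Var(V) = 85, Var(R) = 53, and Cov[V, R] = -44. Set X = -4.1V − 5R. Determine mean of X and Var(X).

mean of X = (-4.1)·mean of V + (-5)·mean of R = (-4.1)·8.9 + (-5)·29.7 = -184.99.
Var(X) = a²·Var(V) + b²·Var(R) + 2ab·Cov[V, R] with a = -4.1, b = -5.
= (-4.1)²·85 + (-5)²·53 + 2·(-4.1)·(-5)·(-44)
= 1428.85 + 1325 + (-1804) = 949.85.

mean of X = -184.99, Var(X) = 949.85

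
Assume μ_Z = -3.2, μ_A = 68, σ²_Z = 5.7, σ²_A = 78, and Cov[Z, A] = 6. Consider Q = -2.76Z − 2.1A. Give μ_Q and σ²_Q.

μ_Q = (-2.76)·μ_Z + (-2.1)·μ_A = (-2.76)·(-3.2) + (-2.1)·68 = -133.968.
σ²_Q = a²·σ²_Z + b²·σ²_A + 2ab·Cov[Z, A] with a = -2.76, b = -2.1.
= (-2.76)²·5.7 + (-2.1)²·78 + 2·(-2.76)·(-2.1)·6
= 43.42032 + 343.98 + 69.552 = 456.95232.

μ_Q = -133.968, σ²_Q = 456.95232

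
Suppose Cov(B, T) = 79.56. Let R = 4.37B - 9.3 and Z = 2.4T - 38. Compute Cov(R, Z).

Cov(R, Z) = a·c·Cov(B, T) = 4.37·2.4·79.56 = 834.42528. Additive constants drop out.

Cov(R, Z) = 834.42528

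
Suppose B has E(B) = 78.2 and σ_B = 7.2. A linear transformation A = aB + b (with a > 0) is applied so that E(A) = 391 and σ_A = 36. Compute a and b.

σ_A = a·σ_B (a > 0), so a = 36/7.2 = 5.
E(A) = a·E(B) + b, so b = 391 − 5·78.2 = 0.

a = 5, b = 0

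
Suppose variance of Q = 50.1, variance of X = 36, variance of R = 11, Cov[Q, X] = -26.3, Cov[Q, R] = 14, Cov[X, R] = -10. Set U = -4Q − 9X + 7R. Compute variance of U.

variance of U = a²·variance of Q + b²·variance of X + c²·variance of R + 2ab·Cov[Q, X] + 2ac·Cov[Q, R] + 2bc·Cov[X, R], with a = -4, b = -9, c = 7.
= 801.6 + 2916 + 539 + (-1893.6) + (-784) + 1260
= 2839.

variance of U = 2839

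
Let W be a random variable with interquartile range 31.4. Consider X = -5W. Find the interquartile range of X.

Under X = aW + b, IQR(X) = |a|·IQR(W) = |-5|·31.4 = 157 (shifts cancel; spread scales by |a|).

IQR(X) = 157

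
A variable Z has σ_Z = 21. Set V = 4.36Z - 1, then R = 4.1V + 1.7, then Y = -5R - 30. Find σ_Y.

σ_V = |4.36|·21 = 91.56.
σ_R = |4.1|·91.56 = 375.396.
σ_Y = |-5|·375.396 = 1876.98.

σ_Y = 1876.98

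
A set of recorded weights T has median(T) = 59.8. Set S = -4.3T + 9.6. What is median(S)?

median(S) = -247.54

A linear map preserves order up to sign, so median(S) = a·median(T) + b = (-4.3)·59.8 + 9.6 = -247.54.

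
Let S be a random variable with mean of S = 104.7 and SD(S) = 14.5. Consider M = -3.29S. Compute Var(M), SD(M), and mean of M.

Var(M) = 2275.767025, SD(M) = 47.705, mean of M = -344.463

M = -3.29S is linear with a = -3.29, b = 0.
Var(S) = 14.5² = 210.25.
Var(M) = a²·Var(S) = (-3.29)²·210.25 = 2275.767025.
SD(M) = |a|·SD(S) = |-3.29|·14.5 = 47.705.
mean of M = a·mean of S + b = (-3.29)·104.7 = -344.463.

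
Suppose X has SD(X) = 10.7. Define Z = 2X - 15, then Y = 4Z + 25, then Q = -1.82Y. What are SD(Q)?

SD(Q) = 155.792

SD(Z) = |2|·10.7 = 21.4.
SD(Y) = |4|·21.4 = 85.6.
SD(Q) = |-1.82|·85.6 = 155.792.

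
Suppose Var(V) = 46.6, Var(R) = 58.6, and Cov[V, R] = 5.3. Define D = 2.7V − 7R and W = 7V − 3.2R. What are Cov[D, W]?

By bilinearity, Cov[D, W] = ac·Var(V) + bd·Var(R) + (ad+bc)·Cov[V, R], with a=2.7, b=-7, c=7, d=-3.2.
ac·Var(V) = 2.7·7·46.6 = 880.74
bd·Var(R) = (-7)·(-3.2)·58.6 = 1312.64
(ad+bc)·Cov[V, R] = (-57.64)·5.3 = -305.492
Cov[D, W] = 880.74 + 1312.64 + (-305.492) = 1887.888.

Cov[D, W] = 1887.888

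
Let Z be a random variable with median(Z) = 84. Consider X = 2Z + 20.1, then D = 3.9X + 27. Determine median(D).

median(D) = 760.59

median(X) = 2·84 + 20.1 = 188.1.
median(D) = 3.9·188.1 + 27 = 760.59.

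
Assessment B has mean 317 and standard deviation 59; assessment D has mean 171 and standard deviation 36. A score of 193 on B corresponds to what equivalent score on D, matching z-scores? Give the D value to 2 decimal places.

z = (193 − 317)/59 ≈ -2.1017.
D = 171 + z·36 = 171 + (193 − 317)·36/59 ≈ 95.34.

D = 95.34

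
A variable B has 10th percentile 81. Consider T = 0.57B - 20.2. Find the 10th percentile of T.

10th percentile of T = 25.97

Since a = 0.57 > 0 the transformation is increasing, so the 10th percentile of T = a·(P_{10} of B) + b = 0.57·81 + (-20.2) = 25.97.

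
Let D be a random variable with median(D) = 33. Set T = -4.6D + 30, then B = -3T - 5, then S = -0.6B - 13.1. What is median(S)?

median(S) = -229.34

median(T) = (-4.6)·33 + 30 = -121.8.
median(B) = (-3)·(-121.8) + (-5) = 360.4.
median(S) = (-0.6)·360.4 + (-13.1) = -229.34.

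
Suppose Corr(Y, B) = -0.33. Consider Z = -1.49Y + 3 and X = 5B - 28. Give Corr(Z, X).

Linear rescalings preserve |correlation|; the slopes -1.49 and 5 have opposite signs, so the correlation flips sign: Corr(Z, X) = −Corr(Y, B) = 0.33.

Corr(Z, X) = 0.33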